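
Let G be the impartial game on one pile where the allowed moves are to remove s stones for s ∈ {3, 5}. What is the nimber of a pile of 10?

Compute g(0), g(1), … for moves {3, 5}:
k:     0  1  2  3  4  5  6  7  8  9 10
g(k):  0  0  0  1  1  1  2  2  0  0  0
So g(10) = 0.

0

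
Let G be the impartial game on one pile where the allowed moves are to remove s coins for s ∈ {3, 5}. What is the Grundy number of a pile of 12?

1

Grundy values for subtraction set {3, 5}:
k:     0  1  2  3  4  5  6  7  8  9 10 11 12
g(k):  0  0  0  1  1  1  2  2  0  0  0  1  1
So g(12) = 1.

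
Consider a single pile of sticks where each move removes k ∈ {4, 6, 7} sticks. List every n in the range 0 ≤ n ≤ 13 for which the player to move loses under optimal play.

0, 1, 2, 3, 11, 12, 13

Build the Grundy sequence with g(k) = mex{g(k−s) : s ∈ {4, 6, 7}, s ≤ k}:
k:     0  1  2  3  4  5  6  7  8  9 10 11 12 13
g(k):  0  0  0  0  1  1  1  1  2  2  2  0  0  0
The P-positions (g = 0) in 0..13 are 0, 1, 2, 3, 11, 12, 13.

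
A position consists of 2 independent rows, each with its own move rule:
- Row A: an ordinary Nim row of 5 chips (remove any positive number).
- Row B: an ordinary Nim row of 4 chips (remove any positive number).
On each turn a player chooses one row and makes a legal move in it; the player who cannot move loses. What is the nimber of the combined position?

Row A is a plain Nim row of size 5, so its Grundy value is 5.
Row B is a plain Nim row of size 4, so its Grundy value is 4.
The value of a disjunctive sum is the nim-sum of the parts.
Combined value = 5 ⊕ 4 = 1.

1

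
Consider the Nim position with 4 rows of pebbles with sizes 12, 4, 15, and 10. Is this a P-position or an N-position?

N-position

Compute the nim-sum pairwise:
12 XOR 4 = 8
8 XOR 15 = 7
7 XOR 10 = 13
The nim-sum is 13 ≠ 0, so this is an N-position: the player to move can win.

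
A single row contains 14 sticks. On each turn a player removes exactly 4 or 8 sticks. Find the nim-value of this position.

Compute g(0), g(1), … for moves {4, 8}:
k:     0  1  2  3  4  5  6  7  8  9 10 11 12 13 14
g(k):  0  0  0  0  1  1  1  1  2  2  2  2  0  0  0
So g(14) = 0.

0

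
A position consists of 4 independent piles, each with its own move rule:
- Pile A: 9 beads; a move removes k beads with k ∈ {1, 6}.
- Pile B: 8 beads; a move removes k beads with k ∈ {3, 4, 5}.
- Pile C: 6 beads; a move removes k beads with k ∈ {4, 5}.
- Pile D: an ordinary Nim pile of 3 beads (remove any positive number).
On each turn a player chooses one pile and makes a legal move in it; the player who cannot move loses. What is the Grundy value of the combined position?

2

Build the Grundy sequence for pile A with g(k) = mex{g(k−s) : s ∈ {1, 6}, s ≤ k}:
k:     0  1  2  3  4  5  6  7  8  9
g(k):  0  1  0  1  0  1  2  0  1  0
So g(9) = 0.
For pile B, compute g(0), g(1), … with moves {3, 4, 5}:
k:     0  1  2  3  4  5  6  7  8
g(k):  0  0  0  1  1  1  2  2  0
So g(8) = 0.
For pile C, compute g(0), g(1), … with moves {4, 5}:
g(0) = mex{} = 0
g(1) = mex{} = 0
g(2) = mex{} = 0
g(3) = mex{} = 0
g(4) = mex{0} = 1
g(5) = mex{0} = 1
g(6) = mex{0} = 1
So g(6) = 1.
Pile D is a plain Nim pile of size 3, so its Grundy value is 3.
By the Sprague-Grundy theorem, the Grundy value of a sum of independent games is the XOR of the component values.
Combined value = 0 ⊕ 0 ⊕ 1 ⊕ 3 = 2.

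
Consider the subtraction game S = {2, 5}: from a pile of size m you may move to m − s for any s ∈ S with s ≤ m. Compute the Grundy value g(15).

Build the Grundy sequence with g(k) = mex{g(k−s) : s ∈ {2, 5}, s ≤ k}:
k:     0  1  2  3  4  5  6  7  8  9 10 11 12 13 14 15
g(k):  0  0  1  1  0  2  1  0  0  1  1  0  2  1  0  0
So g(15) = 0.

0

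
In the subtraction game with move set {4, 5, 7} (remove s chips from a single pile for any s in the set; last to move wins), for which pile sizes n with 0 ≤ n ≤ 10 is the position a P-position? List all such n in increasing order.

0, 1, 2, 3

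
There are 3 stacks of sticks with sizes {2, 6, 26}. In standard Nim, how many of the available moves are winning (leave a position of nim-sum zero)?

Bitwise XOR of the heap sizes:
  00010  (2)
  00110  (6)
  11010  (26)
  -----
  11110  (30)
The overall nim-sum is X = 30. A stack of size p has a winning move iff p XOR X < p (reduce it to p XOR X).
  2: 2 XOR 30 = 28 ≥ 2 — no move.
  6: 6 XOR 30 = 24 ≥ 6 — no move.
  26: 26 XOR 30 = 4 < 26 — winning move (to 4).
That gives 1 winning move.

1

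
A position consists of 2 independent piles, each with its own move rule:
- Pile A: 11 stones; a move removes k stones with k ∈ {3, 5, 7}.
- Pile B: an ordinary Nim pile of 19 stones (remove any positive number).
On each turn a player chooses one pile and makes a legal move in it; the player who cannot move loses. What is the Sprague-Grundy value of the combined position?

For pile A, compute g(0), g(1), … with moves {3, 5, 7}:
g(0) = mex{} = 0
g(1) = mex{} = 0
g(2) = mex{} = 0
g(3) = mex{0} = 1
g(4) = mex{0} = 1
g(5) = mex{0} = 1
g(6) = mex{0,1} = 2
g(7) = mex{0,1} = 2
g(8) = mex{0,1} = 2
g(9) = mex{0,1,2} = 3
g(10) = mex{1,2} = 0
g(11) = mex{1,2} = 0
So g(11) = 0.
Pile B is a plain Nim pile of size 19, so its Grundy value is 19.
By the Sprague-Grundy theorem, the Grundy value of a sum of independent games is the XOR of the component values.
Combined value = 0 ⊕ 19 = 19.

19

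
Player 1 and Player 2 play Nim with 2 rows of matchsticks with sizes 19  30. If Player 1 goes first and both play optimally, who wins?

Compute the nim-sum pairwise:
19 ⊕ 30 = 13
The nim-sum is 13 ≠ 0, so this is an N-position: the player to move can win; Player 1 has a winning move.

Player 1 wins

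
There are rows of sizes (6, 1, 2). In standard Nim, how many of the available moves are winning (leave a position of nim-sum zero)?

Compute the nim-sum pairwise:
6 ^ 1 = 7
7 ^ 2 = 5
The overall nim-sum is X = 5. A row of size p has a winning move iff p XOR X < p (reduce it to p XOR X).
  6: 6 XOR 5 = 3 < 6 — winning move (to 3).
  1: 1 XOR 5 = 4 ≥ 1 — no move.
  2: 2 XOR 5 = 7 ≥ 2 — no move.
That gives 1 winning move.

1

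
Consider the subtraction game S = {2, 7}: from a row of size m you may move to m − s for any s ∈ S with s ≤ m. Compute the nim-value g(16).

1

Build the Grundy sequence with g(k) = mex{g(k−s) : s ∈ {2, 7}, s ≤ k}:
k:     0  1  2  3  4  5  6  7  8  9 10 11 12 13 14 15 16
g(k):  0  0  1  1  0  0  1  1  2  0  0  1  1  0  0  1  1
So g(16) = 1.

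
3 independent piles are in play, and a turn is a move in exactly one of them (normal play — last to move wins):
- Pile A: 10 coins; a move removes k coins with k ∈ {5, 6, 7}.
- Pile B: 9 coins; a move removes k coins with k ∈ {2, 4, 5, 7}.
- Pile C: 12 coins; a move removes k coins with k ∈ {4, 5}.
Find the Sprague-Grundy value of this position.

2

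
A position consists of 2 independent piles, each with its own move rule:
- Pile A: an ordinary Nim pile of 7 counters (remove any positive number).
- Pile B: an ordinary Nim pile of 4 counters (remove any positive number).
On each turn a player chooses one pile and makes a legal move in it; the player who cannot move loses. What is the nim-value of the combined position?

3

Pile A is a plain Nim pile of size 7, so its Grundy value is 7.
Pile B is a plain Nim pile of size 4, so its Grundy value is 4.
The value of a disjunctive sum is the nim-sum of the parts.
Combined value = 7 ⊕ 4 = 3.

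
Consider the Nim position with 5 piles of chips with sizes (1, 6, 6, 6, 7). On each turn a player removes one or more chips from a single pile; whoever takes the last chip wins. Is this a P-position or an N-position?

P-position

Bitwise XOR of the heap sizes:
  001  (1)
  110  (6)
  110  (6)
  110  (6)
  111  (7)
  ---
  000  (0)
The nim-sum is 0, so this is a P-position: the player to move is in a losing position under optimal play.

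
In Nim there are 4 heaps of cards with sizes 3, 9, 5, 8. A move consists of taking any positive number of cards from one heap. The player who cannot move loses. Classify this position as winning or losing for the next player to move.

Nim-sum: 3 XOR 9 XOR 5 XOR 8 = 7.
The nim-sum is 7 ≠ 0, so this is an N-position: the player to move can win.

Winning position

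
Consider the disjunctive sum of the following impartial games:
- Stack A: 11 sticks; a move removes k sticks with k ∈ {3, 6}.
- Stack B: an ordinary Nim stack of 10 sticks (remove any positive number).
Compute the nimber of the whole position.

Grundy values for stack A (subtraction set {3, 6}):
k:     0  1  2  3  4  5  6  7  8  9 10 11
g(k):  0  0  0  1  1  1  2  2  2  0  0  0
So g(11) = 0.
Stack B is a plain Nim stack of size 10, so its Grundy value is 10.
The value of a disjunctive sum is the nim-sum of the parts.
Combined value = 0 ⊕ 10 = 10.

10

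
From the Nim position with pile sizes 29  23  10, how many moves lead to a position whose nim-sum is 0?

Write each in binary and XOR column by column:
  11101  (29)
  10111  (23)
  01010  (10)
  -----
  00000  (0)
The nim-sum is already 0, so every move leaves a nonzero nim-sum — there are no winning moves.

0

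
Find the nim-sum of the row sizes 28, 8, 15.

Bitwise XOR of the heap sizes:
  11100  (28)
  01000  (8)
  01111  (15)
  -----
  11011  (27)

27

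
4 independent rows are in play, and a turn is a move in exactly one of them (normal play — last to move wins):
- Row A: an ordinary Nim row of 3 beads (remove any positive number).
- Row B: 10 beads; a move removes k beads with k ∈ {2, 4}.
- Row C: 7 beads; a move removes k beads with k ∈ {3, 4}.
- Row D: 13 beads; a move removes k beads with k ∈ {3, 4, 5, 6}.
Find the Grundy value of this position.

Row A is a plain Nim row of size 3, so its Grundy value is 3.
Build the Grundy sequence for row B with g(k) = mex{g(k−s) : s ∈ {2, 4}, s ≤ k}:
k:     0  1  2  3  4  5  6  7  8  9 10
g(k):  0  0  1  1  2  2  0  0  1  1  2
So g(10) = 2.
Build the Grundy sequence for row C with g(k) = mex{g(k−s) : s ∈ {3, 4}, s ≤ k}:
k:     0  1  2  3  4  5  6  7
g(k):  0  0  0  1  1  1  2  0
So g(7) = 0.
Grundy values for row D (subtraction set {3, 4, 5, 6}):
k:     0  1  2  3  4  5  6  7  8  9 10 11 12 13
g(k):  0  0  0  1  1  1  2  2  2  0  0  0  1  1
So g(13) = 1.
The value of a disjunctive sum is the nim-sum of the parts.
Combined value = 3 ⊕ 2 ⊕ 0 ⊕ 1 = 0.

0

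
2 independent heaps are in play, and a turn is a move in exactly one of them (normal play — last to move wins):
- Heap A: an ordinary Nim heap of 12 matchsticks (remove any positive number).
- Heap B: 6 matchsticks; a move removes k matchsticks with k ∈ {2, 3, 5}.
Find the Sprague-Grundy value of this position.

Heap A is a plain Nim heap of size 12, so its Grundy value is 12.
Build the Grundy sequence for heap B with g(k) = mex{g(k−s) : s ∈ {2, 3, 5}, s ≤ k}:
g(0) = mex{} = 0
g(1) = mex{} = 0
g(2) = mex{0} = 1
g(3) = mex{0} = 1
g(4) = mex{0,1} = 2
g(5) = mex{0,1} = 2
g(6) = mex{0,1,2} = 3
So g(6) = 3.
The value of a disjunctive sum is the nim-sum of the parts.
Combined value = 12 XOR 3 = 15.

15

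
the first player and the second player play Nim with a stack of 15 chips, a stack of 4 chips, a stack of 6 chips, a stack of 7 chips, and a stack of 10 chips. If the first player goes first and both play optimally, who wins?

the second player wins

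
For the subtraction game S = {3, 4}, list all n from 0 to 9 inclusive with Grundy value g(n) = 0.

0, 1, 2, 7, 8, 9

Build the Grundy sequence with g(k) = mex{g(k−s) : s ∈ {3, 4}, s ≤ k}:
k:     0  1  2  3  4  5  6  7  8  9
g(k):  0  0  0  1  1  1  2  0  0  0
The P-positions (g = 0) in 0..9 are 0, 1, 2, 7, 8, 9.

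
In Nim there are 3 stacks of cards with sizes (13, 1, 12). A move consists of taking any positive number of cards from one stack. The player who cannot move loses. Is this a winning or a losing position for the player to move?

Losing position

Compute the nim-sum pairwise:
13 ^ 1 = 12
12 ^ 12 = 0
The nim-sum is 0, so this is a P-position: the player to move is in a losing position under optimal play.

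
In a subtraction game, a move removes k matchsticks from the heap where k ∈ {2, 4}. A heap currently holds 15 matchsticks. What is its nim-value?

Compute g(0), g(1), … for moves {2, 4}:
k:     0  1  2  3  4  5  6  7  8  9 10 11 12 13 14 15
g(k):  0  0  1  1  2  2  0  0  1  1  2  2  0  0  1  1
So g(15) = 1.

1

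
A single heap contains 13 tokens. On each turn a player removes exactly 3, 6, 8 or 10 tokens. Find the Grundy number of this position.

0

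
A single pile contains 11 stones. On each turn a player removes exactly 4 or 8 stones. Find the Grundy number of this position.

2

Build the Grundy sequence with g(k) = mex{g(k−s) : s ∈ {4, 8}, s ≤ k}:
g(0) = mex{} = 0
g(1) = mex{} = 0
g(2) = mex{} = 0
g(3) = mex{} = 0
g(4) = mex{0} = 1
g(5) = mex{0} = 1
g(6) = mex{0} = 1
g(7) = mex{0} = 1
g(8) = mex{0,1} = 2
g(9) = mex{0,1} = 2
g(10) = mex{0,1} = 2
g(11) = mex{0,1} = 2
So g(11) = 2.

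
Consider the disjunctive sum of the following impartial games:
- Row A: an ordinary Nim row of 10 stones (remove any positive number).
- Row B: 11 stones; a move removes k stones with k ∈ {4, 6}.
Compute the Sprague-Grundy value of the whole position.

10

Row A is a plain Nim row of size 10, so its Grundy value is 10.
For row B, compute g(0), g(1), … with moves {4, 6}:
k:     0  1  2  3  4  5  6  7  8  9 10 11
g(k):  0  0  0  0  1  1  1  1  2  2  0  0
So g(11) = 0.
By the Sprague-Grundy theorem, the Grundy value of a sum of independent games is the XOR of the component values.
Combined value = 10 XOR 0 = 10.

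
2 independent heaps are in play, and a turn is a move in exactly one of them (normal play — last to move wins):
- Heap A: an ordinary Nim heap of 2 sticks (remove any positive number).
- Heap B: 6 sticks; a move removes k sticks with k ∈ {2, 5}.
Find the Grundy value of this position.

Heap A is a plain Nim heap of size 2, so its Grundy value is 2.
For heap B, compute g(0), g(1), … with moves {2, 5}:
g(0) = mex{} = 0
g(1) = mex{} = 0
g(2) = mex{0} = 1
g(3) = mex{0} = 1
g(4) = mex{1} = 0
g(5) = mex{0,1} = 2
g(6) = mex{0} = 1
So g(6) = 1.
By the Sprague-Grundy theorem, the Grundy value of a sum of independent games is the XOR of the component values.
Combined value = 2 XOR 1 = 3.

3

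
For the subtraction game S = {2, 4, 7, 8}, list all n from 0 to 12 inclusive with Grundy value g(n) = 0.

0, 1, 6, 11, 12

Compute g(0), g(1), … for moves {2, 4, 7, 8}:
k:     0  1  2  3  4  5  6  7  8  9 10 11 12
g(k):  0  0  1  1  2  2  0  3  1  4  2  0  0
The P-positions (g = 0) in 0..12 are 0, 1, 6, 11, 12.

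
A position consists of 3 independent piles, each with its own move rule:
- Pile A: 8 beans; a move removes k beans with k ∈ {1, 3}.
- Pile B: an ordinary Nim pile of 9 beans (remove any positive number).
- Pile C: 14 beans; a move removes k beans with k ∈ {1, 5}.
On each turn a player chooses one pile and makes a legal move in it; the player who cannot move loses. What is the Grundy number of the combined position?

9

Grundy values for pile A (subtraction set {1, 3}):
g(0) = mex{} = 0
g(1) = mex{0} = 1
g(2) = mex{1} = 0
g(3) = mex{0} = 1
g(4) = mex{1} = 0
g(5) = mex{0} = 1
g(6) = mex{1} = 0
g(7) = mex{0} = 1
g(8) = mex{1} = 0
So g(8) = 0.
Pile B is a plain Nim pile of size 9, so its Grundy value is 9.
For pile C, compute g(0), g(1), … with moves {1, 5}:
k:     0  1  2  3  4  5  6  7  8  9 10 11 12 13 14
g(k):  0  1  0  1  0  1  0  1  0  1  0  1  0  1  0
So g(14) = 0.
By the Sprague-Grundy theorem, the Grundy value of a sum of independent games is the XOR of the component values.
Combined value = 0 ⊕ 9 ⊕ 0 = 9.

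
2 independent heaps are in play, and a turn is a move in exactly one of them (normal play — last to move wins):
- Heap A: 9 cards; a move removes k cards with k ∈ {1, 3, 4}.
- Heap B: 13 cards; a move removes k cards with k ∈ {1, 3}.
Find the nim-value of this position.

For heap A, compute g(0), g(1), … with moves {1, 3, 4}:
g(0) = mex{} = 0
g(1) = mex{0} = 1
g(2) = mex{1} = 0
g(3) = mex{0} = 1
g(4) = mex{0,1} = 2
g(5) = mex{0,1,2} = 3
g(6) = mex{0,1,3} = 2
g(7) = mex{1,2} = 0
g(8) = mex{0,2,3} = 1
g(9) = mex{1,2,3} = 0
So g(9) = 0.
Grundy values for heap B (subtraction set {1, 3}):
g(0) = mex{} = 0
g(1) = mex{0} = 1
g(2) = mex{1} = 0
g(3) = mex{0} = 1
g(4) = mex{1} = 0
g(5) = mex{0} = 1
g(6) = mex{1} = 0
g(7) = mex{0} = 1
g(8) = mex{1} = 0
g(9) = mex{0} = 1
g(10) = mex{1} = 0
g(11) = mex{0} = 1
g(12) = mex{1} = 0
g(13) = mex{0} = 1
So g(13) = 1.
The value of a disjunctive sum is the nim-sum of the parts.
Combined value = 0 ⊕ 1 = 1.

1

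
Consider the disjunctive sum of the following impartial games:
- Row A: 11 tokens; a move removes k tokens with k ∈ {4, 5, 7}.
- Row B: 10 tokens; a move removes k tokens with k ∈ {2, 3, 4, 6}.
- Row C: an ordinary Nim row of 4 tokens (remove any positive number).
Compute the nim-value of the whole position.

5

For row A, compute g(0), g(1), … with moves {4, 5, 7}:
g(0) = mex{} = 0
g(1) = mex{} = 0
g(2) = mex{} = 0
g(3) = mex{} = 0
g(4) = mex{0} = 1
g(5) = mex{0} = 1
g(6) = mex{0} = 1
g(7) = mex{0} = 1
g(8) = mex{0,1} = 2
g(9) = mex{0,1} = 2
g(10) = mex{0,1} = 2
g(11) = mex{1} = 0
So g(11) = 0.
Build the Grundy sequence for row B with g(k) = mex{g(k−s) : s ∈ {2, 3, 4, 6}, s ≤ k}:
k:     0  1  2  3  4  5  6  7  8  9 10
g(k):  0  0  1  1  2  2  3  3  0  0  1
So g(10) = 1.
Row C is a plain Nim row of size 4, so its Grundy value is 4.
By the Sprague-Grundy theorem, the Grundy value of a sum of independent games is the XOR of the component values.
Combined value = 0 XOR 1 XOR 4 = 5.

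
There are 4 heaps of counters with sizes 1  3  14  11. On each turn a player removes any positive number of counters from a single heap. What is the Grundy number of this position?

7

Compute the nim-sum pairwise:
1 ^ 3 = 2
2 ^ 14 = 12
12 ^ 11 = 7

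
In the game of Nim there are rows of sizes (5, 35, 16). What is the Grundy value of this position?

Compute the nim-sum pairwise:
5 ⊕ 35 = 38
38 ⊕ 16 = 54

54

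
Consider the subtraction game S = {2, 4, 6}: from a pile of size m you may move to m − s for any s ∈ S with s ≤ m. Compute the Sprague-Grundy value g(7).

3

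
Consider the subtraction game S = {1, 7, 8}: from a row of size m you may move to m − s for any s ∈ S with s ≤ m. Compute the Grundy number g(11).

Compute g(0), g(1), … for moves {1, 7, 8}:
g(0) = mex{} = 0
g(1) = mex{0} = 1
g(2) = mex{1} = 0
g(3) = mex{0} = 1
g(4) = mex{1} = 0
g(5) = mex{0} = 1
g(6) = mex{1} = 0
g(7) = mex{0} = 1
g(8) = mex{0,1} = 2
g(9) = mex{0,1,2} = 3
g(10) = mex{0,1,3} = 2
g(11) = mex{0,1,2} = 3
So g(11) = 3.

3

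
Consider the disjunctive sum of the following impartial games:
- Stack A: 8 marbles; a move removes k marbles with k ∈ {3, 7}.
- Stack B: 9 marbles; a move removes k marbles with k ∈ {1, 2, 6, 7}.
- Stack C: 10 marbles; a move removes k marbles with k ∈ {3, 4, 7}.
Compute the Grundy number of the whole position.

3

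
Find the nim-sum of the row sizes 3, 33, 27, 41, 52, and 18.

54

Compute the nim-sum pairwise:
3 ⊕ 33 = 34
34 ⊕ 27 = 57
57 ⊕ 41 = 16
16 ⊕ 52 = 36
36 ⊕ 18 = 54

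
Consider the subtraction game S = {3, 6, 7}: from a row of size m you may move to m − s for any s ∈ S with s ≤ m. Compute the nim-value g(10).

Build the Grundy sequence with g(k) = mex{g(k−s) : s ∈ {3, 6, 7}, s ≤ k}:
g(0) = mex{} = 0
g(1) = mex{} = 0
g(2) = mex{} = 0
g(3) = mex{0} = 1
g(4) = mex{0} = 1
g(5) = mex{0} = 1
g(6) = mex{0,1} = 2
g(7) = mex{0,1} = 2
g(8) = mex{0,1} = 2
g(9) = mex{0,1,2} = 3
g(10) = mex{1,2} = 0
So g(10) = 0.

0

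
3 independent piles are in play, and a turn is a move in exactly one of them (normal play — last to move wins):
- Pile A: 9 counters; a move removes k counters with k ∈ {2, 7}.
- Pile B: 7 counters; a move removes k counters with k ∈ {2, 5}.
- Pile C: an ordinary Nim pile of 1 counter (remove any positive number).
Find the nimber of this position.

1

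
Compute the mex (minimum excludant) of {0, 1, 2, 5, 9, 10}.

3

The values 0, 1, 2 are all present; 3 is the first non-negative integer missing from the set.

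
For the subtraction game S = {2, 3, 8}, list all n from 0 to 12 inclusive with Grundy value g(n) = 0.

0, 1, 5, 6, 10, 11

Compute g(0), g(1), … for moves {2, 3, 8}:
k:     0  1  2  3  4  5  6  7  8  9 10 11 12
g(k):  0  0  1  1  2  0  0  1  1  2  0  0  1
The P-positions (g = 0) in 0..12 are 0, 1, 5, 6, 10, 11.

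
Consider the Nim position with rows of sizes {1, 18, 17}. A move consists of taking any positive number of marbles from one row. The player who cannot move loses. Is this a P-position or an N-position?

N-position

Nim-sum: 1 ⊕ 18 ⊕ 17 = 2.
The nim-sum is 2 ≠ 0, so this is an N-position: the player to move can win.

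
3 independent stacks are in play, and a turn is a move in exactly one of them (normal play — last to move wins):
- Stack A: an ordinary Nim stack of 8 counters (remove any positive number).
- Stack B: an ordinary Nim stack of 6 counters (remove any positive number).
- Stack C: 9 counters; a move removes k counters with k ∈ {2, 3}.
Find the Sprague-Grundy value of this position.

12

Stack A is a plain Nim stack of size 8, so its Grundy value is 8.
Stack B is a plain Nim stack of size 6, so its Grundy value is 6.
Grundy values for stack C (subtraction set {2, 3}):
k:     0  1  2  3  4  5  6  7  8  9
g(k):  0  0  1  1  2  0  0  1  1  2
So g(9) = 2.
The value of a disjunctive sum is the nim-sum of the parts.
Combined value = 8 XOR 6 XOR 2 = 12.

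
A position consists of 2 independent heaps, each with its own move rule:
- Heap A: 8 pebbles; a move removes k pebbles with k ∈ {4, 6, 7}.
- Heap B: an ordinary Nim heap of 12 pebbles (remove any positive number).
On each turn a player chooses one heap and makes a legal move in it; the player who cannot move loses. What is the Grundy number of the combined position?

14

Grundy values for heap A (subtraction set {4, 6, 7}):
g(0) = mex{} = 0
g(1) = mex{} = 0
g(2) = mex{} = 0
g(3) = mex{} = 0
g(4) = mex{0} = 1
g(5) = mex{0} = 1
g(6) = mex{0} = 1
g(7) = mex{0} = 1
g(8) = mex{0,1} = 2
So g(8) = 2.
Heap B is a plain Nim heap of size 12, so its Grundy value is 12.
By the Sprague-Grundy theorem, the Grundy value of a sum of independent games is the XOR of the component values.
Combined value = 2 ⊕ 12 = 14.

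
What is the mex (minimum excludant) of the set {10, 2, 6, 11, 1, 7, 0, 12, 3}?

4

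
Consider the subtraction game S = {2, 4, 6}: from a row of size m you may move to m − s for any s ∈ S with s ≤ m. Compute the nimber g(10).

1

Build the Grundy sequence with g(k) = mex{g(k−s) : s ∈ {2, 4, 6}, s ≤ k}:
g(0) = mex{} = 0
g(1) = mex{} = 0
g(2) = mex{0} = 1
g(3) = mex{0} = 1
g(4) = mex{0,1} = 2
g(5) = mex{0,1} = 2
g(6) = mex{0,1,2} = 3
g(7) = mex{0,1,2} = 3
g(8) = mex{1,2,3} = 0
g(9) = mex{1,2,3} = 0
g(10) = mex{0,2,3} = 1
So g(10) = 1.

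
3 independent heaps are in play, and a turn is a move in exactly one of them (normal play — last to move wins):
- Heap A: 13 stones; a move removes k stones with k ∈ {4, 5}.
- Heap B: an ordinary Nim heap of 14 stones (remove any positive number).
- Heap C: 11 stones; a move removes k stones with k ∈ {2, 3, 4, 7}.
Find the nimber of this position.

Grundy values for heap A (subtraction set {4, 5}):
k:     0  1  2  3  4  5  6  7  8  9 10 11 12 13
g(k):  0  0  0  0  1  1  1  1  2  0  0  0  0  1
So g(13) = 1.
Heap B is a plain Nim heap of size 14, so its Grundy value is 14.
Grundy values for heap C (subtraction set {2, 3, 4, 7}):
g(0) = mex{} = 0
g(1) = mex{} = 0
g(2) = mex{0} = 1
g(3) = mex{0} = 1
g(4) = mex{0,1} = 2
g(5) = mex{0,1} = 2
g(6) = mex{1,2} = 0
g(7) = mex{0,1,2} = 3
g(8) = mex{0,2} = 1
g(9) = mex{0,1,2,3} = 4
g(10) = mex{0,1,3} = 2
g(11) = mex{1,2,3,4} = 0
So g(11) = 0.
By the Sprague-Grundy theorem, the Grundy value of a sum of independent games is the XOR of the component values.
Combined value = 1 XOR 14 XOR 0 = 15.

15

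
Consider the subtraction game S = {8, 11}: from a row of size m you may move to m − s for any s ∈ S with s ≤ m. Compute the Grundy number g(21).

0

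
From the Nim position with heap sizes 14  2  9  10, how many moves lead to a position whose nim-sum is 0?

3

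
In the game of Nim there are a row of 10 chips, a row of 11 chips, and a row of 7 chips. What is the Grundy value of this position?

6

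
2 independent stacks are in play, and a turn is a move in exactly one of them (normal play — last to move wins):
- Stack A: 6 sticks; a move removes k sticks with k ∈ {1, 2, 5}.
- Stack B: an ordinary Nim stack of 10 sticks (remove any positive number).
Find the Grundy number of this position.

10

For stack A, compute g(0), g(1), … with moves {1, 2, 5}:
g(0) = mex{} = 0
g(1) = mex{0} = 1
g(2) = mex{0,1} = 2
g(3) = mex{1,2} = 0
g(4) = mex{0,2} = 1
g(5) = mex{0,1} = 2
g(6) = mex{1,2} = 0
So g(6) = 0.
Stack B is a plain Nim stack of size 10, so its Grundy value is 10.
The value of a disjunctive sum is the nim-sum of the parts.
Combined value = 0 ⊕ 10 = 10.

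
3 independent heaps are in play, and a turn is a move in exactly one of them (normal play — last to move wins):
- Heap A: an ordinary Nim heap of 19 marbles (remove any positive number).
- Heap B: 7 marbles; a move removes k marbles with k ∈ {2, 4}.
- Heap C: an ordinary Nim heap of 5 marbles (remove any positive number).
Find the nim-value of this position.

22

Heap A is a plain Nim heap of size 19, so its Grundy value is 19.
Grundy values for heap B (subtraction set {2, 4}):
g(0) = mex{} = 0
g(1) = mex{} = 0
g(2) = mex{0} = 1
g(3) = mex{0} = 1
g(4) = mex{0,1} = 2
g(5) = mex{0,1} = 2
g(6) = mex{1,2} = 0
g(7) = mex{1,2} = 0
So g(7) = 0.
Heap C is a plain Nim heap of size 5, so its Grundy value is 5.
By the Sprague-Grundy theorem, the Grundy value of a sum of independent games is the XOR of the component values.
Combined value = 19 ⊕ 0 ⊕ 5 = 22.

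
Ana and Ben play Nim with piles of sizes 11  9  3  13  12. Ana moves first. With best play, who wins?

Compute the nim-sum pairwise:
11 XOR 9 = 2
2 XOR 3 = 1
1 XOR 13 = 12
12 XOR 12 = 0
The nim-sum is 0, so this is a P-position: the player to move is in a losing position under optimal play; Ana is about to move from it and so loses — Ben wins.

Ben wins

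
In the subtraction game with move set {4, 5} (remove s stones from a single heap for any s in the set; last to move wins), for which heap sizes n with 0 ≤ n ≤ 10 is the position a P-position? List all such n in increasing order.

0, 1, 2, 3, 9, 10

Build the Grundy sequence with g(k) = mex{g(k−s) : s ∈ {4, 5}, s ≤ k}:
k:     0  1  2  3  4  5  6  7  8  9 10
g(k):  0  0  0  0  1  1  1  1  2  0  0
The P-positions (g = 0) in 0..10 are 0, 1, 2, 3, 9, 10.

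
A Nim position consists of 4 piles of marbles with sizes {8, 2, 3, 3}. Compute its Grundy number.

In binary:
  1000  (8)
  0010  (2)
  0011  (3)
  0011  (3)
  ----
  1010  (10)

10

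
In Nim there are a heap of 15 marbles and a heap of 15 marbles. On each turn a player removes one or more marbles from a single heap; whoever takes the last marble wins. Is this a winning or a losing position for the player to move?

Losing position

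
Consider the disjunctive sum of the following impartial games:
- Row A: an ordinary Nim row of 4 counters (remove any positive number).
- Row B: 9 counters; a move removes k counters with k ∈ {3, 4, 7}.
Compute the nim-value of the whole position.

Row A is a plain Nim row of size 4, so its Grundy value is 4.
For row B, compute g(0), g(1), … with moves {3, 4, 7}:
k:     0  1  2  3  4  5  6  7  8  9
g(k):  0  0  0  1  1  1  2  2  2  3
So g(9) = 3.
The value of a disjunctive sum is the nim-sum of the parts.
Combined value = 4 ⊕ 3 = 7.

7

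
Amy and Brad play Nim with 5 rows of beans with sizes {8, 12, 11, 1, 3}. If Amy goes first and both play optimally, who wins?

Amy wins

Compute the nim-sum pairwise:
8 ⊕ 12 = 4
4 ⊕ 11 = 15
15 ⊕ 1 = 14
14 ⊕ 3 = 13
The nim-sum is 13 ≠ 0, so this is an N-position: the player to move can win; Amy has a winning move.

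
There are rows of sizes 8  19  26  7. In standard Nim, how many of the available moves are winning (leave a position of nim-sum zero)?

1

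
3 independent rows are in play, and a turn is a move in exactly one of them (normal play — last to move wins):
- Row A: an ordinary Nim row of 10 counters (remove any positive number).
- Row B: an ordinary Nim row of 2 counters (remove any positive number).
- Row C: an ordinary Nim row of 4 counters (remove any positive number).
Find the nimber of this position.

12

Row A is a plain Nim row of size 10, so its Grundy value is 10.
Row B is a plain Nim row of size 2, so its Grundy value is 2.
Row C is a plain Nim row of size 4, so its Grundy value is 4.
The value of a disjunctive sum is the nim-sum of the parts.
Combined value = 10 XOR 2 XOR 4 = 12.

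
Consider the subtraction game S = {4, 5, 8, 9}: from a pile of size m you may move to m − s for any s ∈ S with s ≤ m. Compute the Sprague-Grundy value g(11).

2

Build the Grundy sequence with g(k) = mex{g(k−s) : s ∈ {4, 5, 8, 9}, s ≤ k}:
g(0) = mex{} = 0
g(1) = mex{} = 0
g(2) = mex{} = 0
g(3) = mex{} = 0
g(4) = mex{0} = 1
g(5) = mex{0} = 1
g(6) = mex{0} = 1
g(7) = mex{0} = 1
g(8) = mex{0,1} = 2
g(9) = mex{0,1} = 2
g(10) = mex{0,1} = 2
g(11) = mex{0,1} = 2
So g(11) = 2.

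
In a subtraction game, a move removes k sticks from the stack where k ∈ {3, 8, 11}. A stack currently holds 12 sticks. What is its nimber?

2

Compute g(0), g(1), … for moves {3, 8, 11}:
k:     0  1  2  3  4  5  6  7  8  9 10 11 12
g(k):  0  0  0  1  1  1  0  0  2  1  1  3  2
So g(12) = 2.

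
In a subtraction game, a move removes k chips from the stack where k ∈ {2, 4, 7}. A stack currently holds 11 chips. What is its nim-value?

Build the Grundy sequence with g(k) = mex{g(k−s) : s ∈ {2, 4, 7}, s ≤ k}:
g(0) = mex{} = 0
g(1) = mex{} = 0
g(2) = mex{0} = 1
g(3) = mex{0} = 1
g(4) = mex{0,1} = 2
g(5) = mex{0,1} = 2
g(6) = mex{1,2} = 0
g(7) = mex{0,1,2} = 3
g(8) = mex{0,2} = 1
g(9) = mex{1,2,3} = 0
g(10) = mex{0,1} = 2
g(11) = mex{0,2,3} = 1
So g(11) = 1.

1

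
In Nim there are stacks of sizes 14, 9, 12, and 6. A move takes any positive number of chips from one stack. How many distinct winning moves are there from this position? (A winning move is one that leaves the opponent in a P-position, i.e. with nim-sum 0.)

3

Write each in binary and XOR column by column:
  1110  (14)
  1001  (9)
  1100  (12)
  0110  (6)
  ----
  1101  (13)
The overall nim-sum is X = 13. A stack of size p has a winning move iff p XOR X < p (reduce it to p XOR X).
  14: 14 XOR 13 = 3 < 14 — winning move (to 3).
  9: 9 XOR 13 = 4 < 9 — winning move (to 4).
  12: 12 XOR 13 = 1 < 12 — winning move (to 1).
  6: 6 XOR 13 = 11 ≥ 6 — no move.
That gives 3 winning moves.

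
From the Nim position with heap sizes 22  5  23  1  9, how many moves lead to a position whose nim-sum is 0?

Compute the nim-sum pairwise:
22 ^ 5 = 19
19 ^ 23 = 4
4 ^ 1 = 5
5 ^ 9 = 12
The overall nim-sum is X = 12. A heap of size p has a winning move iff p XOR X < p (reduce it to p XOR X).
  22: 22 XOR 12 = 26 ≥ 22 — no move.
  5: 5 XOR 12 = 9 ≥ 5 — no move.
  23: 23 XOR 12 = 27 ≥ 23 — no move.
  1: 1 XOR 12 = 13 ≥ 1 — no move.
  9: 9 XOR 12 = 5 < 9 — winning move (to 5).
That gives 1 winning move.

1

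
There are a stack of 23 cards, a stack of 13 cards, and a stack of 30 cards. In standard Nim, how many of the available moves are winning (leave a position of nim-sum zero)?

3

Compute the nim-sum pairwise:
23 ^ 13 = 26
26 ^ 30 = 4
The overall nim-sum is X = 4. A stack of size p has a winning move iff p XOR X < p (reduce it to p XOR X).
  23: 23 XOR 4 = 19 < 23 — winning move (to 19).
  13: 13 XOR 4 = 9 < 13 — winning move (to 9).
  30: 30 XOR 4 = 26 < 30 — winning move (to 26).
That gives 3 winning moves.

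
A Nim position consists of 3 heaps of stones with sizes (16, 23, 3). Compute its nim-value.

4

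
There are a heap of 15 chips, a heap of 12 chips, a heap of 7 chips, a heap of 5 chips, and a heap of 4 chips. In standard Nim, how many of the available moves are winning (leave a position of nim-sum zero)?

Write each in binary and XOR column by column:
  1111  (15)
  1100  (12)
  0111  (7)
  0101  (5)
  0100  (4)
  ----
  0101  (5)
The overall nim-sum is X = 5. A heap of size p has a winning move iff p XOR X < p (reduce it to p XOR X).
  15: 15 XOR 5 = 10 < 15 — winning move (to 10).
  12: 12 XOR 5 = 9 < 12 — winning move (to 9).
  7: 7 XOR 5 = 2 < 7 — winning move (to 2).
  5: 5 XOR 5 = 0 < 5 — winning move (to 0).
  4: 4 XOR 5 = 1 < 4 — winning move (to 1).
That gives 5 winning moves.

5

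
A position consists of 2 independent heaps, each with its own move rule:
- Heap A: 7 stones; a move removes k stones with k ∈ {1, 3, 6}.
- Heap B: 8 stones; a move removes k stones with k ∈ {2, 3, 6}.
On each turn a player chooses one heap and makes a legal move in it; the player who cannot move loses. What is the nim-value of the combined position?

1

Build the Grundy sequence for heap A with g(k) = mex{g(k−s) : s ∈ {1, 3, 6}, s ≤ k}:
k:     0  1  2  3  4  5  6  7
g(k):  0  1  0  1  0  1  2  3
So g(7) = 3.
For heap B, compute g(0), g(1), … with moves {2, 3, 6}:
k:     0  1  2  3  4  5  6  7  8
g(k):  0  0  1  1  2  0  3  1  2
So g(8) = 2.
By the Sprague-Grundy theorem, the Grundy value of a sum of independent games is the XOR of the component values.
Combined value = 3 XOR 2 = 1.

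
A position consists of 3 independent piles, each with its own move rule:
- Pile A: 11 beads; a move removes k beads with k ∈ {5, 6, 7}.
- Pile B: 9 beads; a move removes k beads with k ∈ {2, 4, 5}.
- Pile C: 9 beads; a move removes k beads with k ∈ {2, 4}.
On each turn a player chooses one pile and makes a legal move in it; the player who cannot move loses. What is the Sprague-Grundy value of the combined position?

2

For pile A, compute g(0), g(1), … with moves {5, 6, 7}:
k:     0  1  2  3  4  5  6  7  8  9 10 11
g(k):  0  0  0  0  0  1  1  1  1  1  2  2
So g(11) = 2.
For pile B, compute g(0), g(1), … with moves {2, 4, 5}:
k:     0  1  2  3  4  5  6  7  8  9
g(k):  0  0  1  1  2  2  3  0  0  1
So g(9) = 1.
For pile C, compute g(0), g(1), … with moves {2, 4}:
g(0) = mex{} = 0
g(1) = mex{} = 0
g(2) = mex{0} = 1
g(3) = mex{0} = 1
g(4) = mex{0,1} = 2
g(5) = mex{0,1} = 2
g(6) = mex{1,2} = 0
g(7) = mex{1,2} = 0
g(8) = mex{0,2} = 1
g(9) = mex{0,2} = 1
So g(9) = 1.
By the Sprague-Grundy theorem, the Grundy value of a sum of independent games is the XOR of the component values.
Combined value = 2 ⊕ 1 ⊕ 1 = 2.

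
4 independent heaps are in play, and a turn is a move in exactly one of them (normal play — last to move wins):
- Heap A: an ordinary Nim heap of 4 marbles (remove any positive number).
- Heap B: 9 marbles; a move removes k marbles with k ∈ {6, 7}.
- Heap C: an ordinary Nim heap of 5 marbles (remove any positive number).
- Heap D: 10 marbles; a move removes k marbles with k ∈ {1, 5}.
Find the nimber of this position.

0

Heap A is a plain Nim heap of size 4, so its Grundy value is 4.
Grundy values for heap B (subtraction set {6, 7}):
k:     0  1  2  3  4  5  6  7  8  9
g(k):  0  0  0  0  0  0  1  1  1  1
So g(9) = 1.
Heap C is a plain Nim heap of size 5, so its Grundy value is 5.
For heap D, compute g(0), g(1), … with moves {1, 5}:
k:     0  1  2  3  4  5  6  7  8  9 10
g(k):  0  1  0  1  0  1  0  1  0  1  0
So g(10) = 0.
The value of a disjunctive sum is the nim-sum of the parts.
Combined value = 4 ⊕ 1 ⊕ 5 ⊕ 0 = 0.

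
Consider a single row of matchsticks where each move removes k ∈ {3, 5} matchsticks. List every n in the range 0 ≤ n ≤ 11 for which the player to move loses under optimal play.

0, 1, 2, 8, 9, 10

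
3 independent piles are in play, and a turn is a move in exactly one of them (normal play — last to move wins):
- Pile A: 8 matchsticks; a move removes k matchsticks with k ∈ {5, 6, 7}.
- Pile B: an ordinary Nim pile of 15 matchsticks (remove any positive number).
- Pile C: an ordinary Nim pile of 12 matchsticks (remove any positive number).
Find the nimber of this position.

2

Build the Grundy sequence for pile A with g(k) = mex{g(k−s) : s ∈ {5, 6, 7}, s ≤ k}:
k:     0  1  2  3  4  5  6  7  8
g(k):  0  0  0  0  0  1  1  1  1
So g(8) = 1.
Pile B is a plain Nim pile of size 15, so its Grundy value is 15.
Pile C is a plain Nim pile of size 12, so its Grundy value is 12.
The value of a disjunctive sum is the nim-sum of the parts.
Combined value = 1 XOR 15 XOR 12 = 2.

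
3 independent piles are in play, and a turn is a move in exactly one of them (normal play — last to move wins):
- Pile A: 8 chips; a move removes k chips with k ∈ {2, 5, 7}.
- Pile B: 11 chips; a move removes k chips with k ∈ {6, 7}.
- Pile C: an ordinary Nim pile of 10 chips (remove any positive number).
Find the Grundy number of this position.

For pile A, compute g(0), g(1), … with moves {2, 5, 7}:
g(0) = mex{} = 0
g(1) = mex{} = 0
g(2) = mex{0} = 1
g(3) = mex{0} = 1
g(4) = mex{1} = 0
g(5) = mex{0,1} = 2
g(6) = mex{0} = 1
g(7) = mex{0,1,2} = 3
g(8) = mex{0,1} = 2
So g(8) = 2.
Build the Grundy sequence for pile B with g(k) = mex{g(k−s) : s ∈ {6, 7}, s ≤ k}:
k:     0  1  2  3  4  5  6  7  8  9 10 11
g(k):  0  0  0  0  0  0  1  1  1  1  1  1
So g(11) = 1.
Pile C is a plain Nim pile of size 10, so its Grundy value is 10.
The value of a disjunctive sum is the nim-sum of the parts.
Combined value = 2 ⊕ 1 ⊕ 10 = 9.

9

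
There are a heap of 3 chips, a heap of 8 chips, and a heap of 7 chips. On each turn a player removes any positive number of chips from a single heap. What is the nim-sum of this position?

12

Compute the nim-sum pairwise:
3 XOR 8 = 11
11 XOR 7 = 12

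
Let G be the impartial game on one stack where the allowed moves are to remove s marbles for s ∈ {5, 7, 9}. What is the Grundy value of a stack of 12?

2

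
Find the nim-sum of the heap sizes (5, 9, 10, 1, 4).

3

In binary:
  0101  (5)
  1001  (9)
  1010  (10)
  0001  (1)
  0100  (4)
  ----
  0011  (3)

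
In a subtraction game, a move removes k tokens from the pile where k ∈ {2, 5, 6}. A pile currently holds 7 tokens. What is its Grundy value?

3

Compute g(0), g(1), … for moves {2, 5, 6}:
g(0) = mex{} = 0
g(1) = mex{} = 0
g(2) = mex{0} = 1
g(3) = mex{0} = 1
g(4) = mex{1} = 0
g(5) = mex{0,1} = 2
g(6) = mex{0} = 1
g(7) = mex{0,1,2} = 3
So g(7) = 3.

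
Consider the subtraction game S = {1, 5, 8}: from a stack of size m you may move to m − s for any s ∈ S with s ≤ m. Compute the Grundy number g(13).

0

Compute g(0), g(1), … for moves {1, 5, 8}:
g(0) = mex{} = 0
g(1) = mex{0} = 1
g(2) = mex{1} = 0
g(3) = mex{0} = 1
g(4) = mex{1} = 0
g(5) = mex{0} = 1
g(6) = mex{1} = 0
g(7) = mex{0} = 1
g(8) = mex{0,1} = 2
g(9) = mex{0,1,2} = 3
g(10) = mex{0,1,3} = 2
g(11) = mex{0,1,2} = 3
g(12) = mex{0,1,3} = 2
g(13) = mex{1,2} = 0
So g(13) = 0.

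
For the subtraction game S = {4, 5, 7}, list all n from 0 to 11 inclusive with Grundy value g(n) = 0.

Build the Grundy sequence with g(k) = mex{g(k−s) : s ∈ {4, 5, 7}, s ≤ k}:
g(0) = mex{} = 0
g(1) = mex{} = 0
g(2) = mex{} = 0
g(3) = mex{} = 0
g(4) = mex{0} = 1
g(5) = mex{0} = 1
g(6) = mex{0} = 1
g(7) = mex{0} = 1
g(8) = mex{0,1} = 2
g(9) = mex{0,1} = 2
g(10) = mex{0,1} = 2
g(11) = mex{1} = 0
The P-positions (g = 0) in 0..11 are 0, 1, 2, 3, 11.

0, 1, 2, 3, 11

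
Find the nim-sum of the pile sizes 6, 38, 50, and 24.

10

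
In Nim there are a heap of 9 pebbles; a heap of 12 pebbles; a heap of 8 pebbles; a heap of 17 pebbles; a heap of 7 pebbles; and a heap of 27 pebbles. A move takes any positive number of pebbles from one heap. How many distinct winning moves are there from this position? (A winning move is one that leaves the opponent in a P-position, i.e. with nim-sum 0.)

Compute the nim-sum pairwise:
9 ⊕ 12 = 5
5 ⊕ 8 = 13
13 ⊕ 17 = 28
28 ⊕ 7 = 27
27 ⊕ 27 = 0
The nim-sum is already 0, so every move leaves a nonzero nim-sum — there are no winning moves.

0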